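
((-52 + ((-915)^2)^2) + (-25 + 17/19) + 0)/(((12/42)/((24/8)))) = 279677334519009/38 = 7359929855763.39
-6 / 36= -1 / 6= -0.17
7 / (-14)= -1 / 2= -0.50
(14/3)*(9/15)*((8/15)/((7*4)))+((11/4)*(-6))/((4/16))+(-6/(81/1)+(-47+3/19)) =-1447466/12825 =-112.86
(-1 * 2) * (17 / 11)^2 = -578 / 121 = -4.78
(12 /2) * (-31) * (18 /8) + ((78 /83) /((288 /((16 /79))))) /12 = -98787749 /236052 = -418.50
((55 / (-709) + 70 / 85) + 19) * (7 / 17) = 1665986 / 204901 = 8.13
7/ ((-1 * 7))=-1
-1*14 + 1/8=-111/8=-13.88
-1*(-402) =402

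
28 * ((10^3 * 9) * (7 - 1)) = 1512000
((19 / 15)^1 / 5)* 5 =19 / 15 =1.27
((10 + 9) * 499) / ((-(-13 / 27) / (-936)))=-18431064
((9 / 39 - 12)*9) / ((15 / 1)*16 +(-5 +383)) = -459 / 2678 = -0.17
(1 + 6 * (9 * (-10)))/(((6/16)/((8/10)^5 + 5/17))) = -47479432/53125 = -893.73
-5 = -5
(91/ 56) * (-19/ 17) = -247/ 136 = -1.82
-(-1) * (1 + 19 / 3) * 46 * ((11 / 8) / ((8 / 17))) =47311 / 48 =985.65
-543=-543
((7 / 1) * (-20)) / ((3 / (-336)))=15680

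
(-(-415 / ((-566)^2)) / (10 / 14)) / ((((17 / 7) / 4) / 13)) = 0.04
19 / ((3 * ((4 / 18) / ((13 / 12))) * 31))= 247 / 248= 1.00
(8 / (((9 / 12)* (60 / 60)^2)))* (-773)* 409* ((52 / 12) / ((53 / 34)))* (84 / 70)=-8943449216 / 795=-11249621.66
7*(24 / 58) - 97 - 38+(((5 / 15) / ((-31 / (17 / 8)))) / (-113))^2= -132.10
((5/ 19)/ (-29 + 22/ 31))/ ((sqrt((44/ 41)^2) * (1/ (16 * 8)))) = -203360/ 183293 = -1.11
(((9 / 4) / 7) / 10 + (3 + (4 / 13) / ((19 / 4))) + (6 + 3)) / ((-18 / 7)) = -836623 / 177840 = -4.70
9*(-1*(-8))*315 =22680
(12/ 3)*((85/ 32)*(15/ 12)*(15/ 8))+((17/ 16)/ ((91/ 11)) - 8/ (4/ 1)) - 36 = -302131/ 23296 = -12.97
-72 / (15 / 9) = -216 / 5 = -43.20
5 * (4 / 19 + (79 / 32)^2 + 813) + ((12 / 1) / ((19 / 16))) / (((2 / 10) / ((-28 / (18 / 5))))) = 216168445 / 58368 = 3703.54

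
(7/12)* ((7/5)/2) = 49/120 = 0.41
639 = 639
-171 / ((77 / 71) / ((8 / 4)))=-24282 / 77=-315.35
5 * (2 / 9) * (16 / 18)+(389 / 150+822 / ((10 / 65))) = 21653653 / 4050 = 5346.58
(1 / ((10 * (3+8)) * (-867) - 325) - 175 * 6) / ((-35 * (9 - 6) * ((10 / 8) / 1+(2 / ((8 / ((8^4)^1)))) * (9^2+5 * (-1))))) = 401919004 / 3127944665475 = 0.00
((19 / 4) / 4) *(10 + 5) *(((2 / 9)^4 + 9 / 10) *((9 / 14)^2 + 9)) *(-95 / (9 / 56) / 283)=-21908810225 / 69319152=-316.06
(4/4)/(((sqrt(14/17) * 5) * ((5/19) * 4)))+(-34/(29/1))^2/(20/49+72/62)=19 * sqrt(238)/1400+438991/501236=1.09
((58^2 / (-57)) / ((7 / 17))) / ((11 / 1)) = -57188 / 4389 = -13.03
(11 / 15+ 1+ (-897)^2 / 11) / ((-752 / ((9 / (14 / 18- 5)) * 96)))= 977623101 / 49115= 19904.78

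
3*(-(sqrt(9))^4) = -243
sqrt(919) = 30.32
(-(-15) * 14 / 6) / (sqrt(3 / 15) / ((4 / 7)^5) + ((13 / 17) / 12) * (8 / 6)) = -364983091200 / 6611577057121 + 14100712657920 * sqrt(5) / 6611577057121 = 4.71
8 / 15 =0.53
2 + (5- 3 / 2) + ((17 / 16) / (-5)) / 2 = 5.39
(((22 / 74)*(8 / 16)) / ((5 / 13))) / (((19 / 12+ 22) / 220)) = 37752 / 10471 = 3.61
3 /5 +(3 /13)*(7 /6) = 113 /130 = 0.87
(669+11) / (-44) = -15.45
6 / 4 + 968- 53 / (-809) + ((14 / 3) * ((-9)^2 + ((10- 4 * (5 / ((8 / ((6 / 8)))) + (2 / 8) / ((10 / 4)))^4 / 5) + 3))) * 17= 8370571621529569 / 994099200000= 8420.26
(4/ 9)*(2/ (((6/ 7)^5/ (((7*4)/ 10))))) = 117649/ 21870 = 5.38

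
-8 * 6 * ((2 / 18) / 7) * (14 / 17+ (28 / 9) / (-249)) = -70624 / 114291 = -0.62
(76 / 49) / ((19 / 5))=20 / 49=0.41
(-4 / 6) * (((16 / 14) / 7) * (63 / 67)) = -48 / 469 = -0.10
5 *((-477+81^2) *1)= 30420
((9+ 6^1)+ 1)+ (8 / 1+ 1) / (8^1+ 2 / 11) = 171 / 10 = 17.10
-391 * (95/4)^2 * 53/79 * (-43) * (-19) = -152799486275/1264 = -120885669.52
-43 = -43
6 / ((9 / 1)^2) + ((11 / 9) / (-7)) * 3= -85 / 189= -0.45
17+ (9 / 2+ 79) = 201 / 2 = 100.50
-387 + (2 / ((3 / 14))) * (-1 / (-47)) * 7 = -54371 / 141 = -385.61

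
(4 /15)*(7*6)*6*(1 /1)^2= 336 /5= 67.20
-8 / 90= -4 / 45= -0.09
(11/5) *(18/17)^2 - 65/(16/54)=-2507463/11560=-216.91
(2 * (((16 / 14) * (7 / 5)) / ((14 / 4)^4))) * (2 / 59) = 512 / 708295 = 0.00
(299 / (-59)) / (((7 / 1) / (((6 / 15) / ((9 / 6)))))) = -1196 / 6195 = -0.19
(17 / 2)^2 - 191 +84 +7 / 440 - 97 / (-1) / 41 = -583923 / 18040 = -32.37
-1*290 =-290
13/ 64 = 0.20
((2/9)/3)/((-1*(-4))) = 1/54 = 0.02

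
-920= -920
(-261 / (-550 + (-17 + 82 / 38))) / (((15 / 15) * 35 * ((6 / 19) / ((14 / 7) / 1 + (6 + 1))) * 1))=282663 / 751240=0.38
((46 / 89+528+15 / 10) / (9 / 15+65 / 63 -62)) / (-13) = 29718045 / 44003024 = 0.68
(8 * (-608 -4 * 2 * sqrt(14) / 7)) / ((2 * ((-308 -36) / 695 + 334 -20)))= -845120 / 108943 -11120 * sqrt(14) / 762601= -7.81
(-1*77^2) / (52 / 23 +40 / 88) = -2183.46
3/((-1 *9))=-1/3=-0.33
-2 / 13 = -0.15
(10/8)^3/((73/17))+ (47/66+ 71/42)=1027945/359744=2.86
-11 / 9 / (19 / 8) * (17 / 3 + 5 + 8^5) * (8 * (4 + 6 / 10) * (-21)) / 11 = 1013254144 / 855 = 1185092.57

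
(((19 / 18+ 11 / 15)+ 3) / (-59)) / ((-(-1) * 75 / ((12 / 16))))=-431 / 531000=-0.00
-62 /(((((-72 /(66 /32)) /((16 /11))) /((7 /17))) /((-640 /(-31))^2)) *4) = 179200 /1581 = 113.35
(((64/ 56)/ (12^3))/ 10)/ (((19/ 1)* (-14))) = -1/ 4021920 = -0.00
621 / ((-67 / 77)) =-47817 / 67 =-713.69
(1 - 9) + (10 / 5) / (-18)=-73 / 9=-8.11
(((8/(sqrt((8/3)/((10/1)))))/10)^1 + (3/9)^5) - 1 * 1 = -242/243 + 2 * sqrt(15)/5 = 0.55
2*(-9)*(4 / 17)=-72 / 17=-4.24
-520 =-520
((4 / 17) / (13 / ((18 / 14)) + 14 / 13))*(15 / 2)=3510 / 22253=0.16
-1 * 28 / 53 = -28 / 53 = -0.53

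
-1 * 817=-817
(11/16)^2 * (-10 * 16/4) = -605/32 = -18.91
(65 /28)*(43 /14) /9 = 0.79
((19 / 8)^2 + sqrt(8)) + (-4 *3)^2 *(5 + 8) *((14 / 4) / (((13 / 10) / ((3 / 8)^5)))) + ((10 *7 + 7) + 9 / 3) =2 *sqrt(2) + 251937 / 2048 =125.84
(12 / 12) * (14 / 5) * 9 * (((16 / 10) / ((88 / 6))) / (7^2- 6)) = 756 / 11825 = 0.06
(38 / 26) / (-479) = -19 / 6227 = -0.00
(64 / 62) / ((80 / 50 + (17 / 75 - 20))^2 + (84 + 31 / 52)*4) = 585000 / 378939133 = 0.00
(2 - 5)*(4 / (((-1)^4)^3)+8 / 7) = -108 / 7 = -15.43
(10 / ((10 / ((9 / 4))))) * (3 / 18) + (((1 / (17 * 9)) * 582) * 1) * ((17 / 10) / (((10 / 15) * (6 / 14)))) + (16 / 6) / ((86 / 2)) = 39681 / 1720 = 23.07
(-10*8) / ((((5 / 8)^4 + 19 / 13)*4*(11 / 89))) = -94781440 / 945439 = -100.25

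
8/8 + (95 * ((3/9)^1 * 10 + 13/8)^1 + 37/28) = 473.36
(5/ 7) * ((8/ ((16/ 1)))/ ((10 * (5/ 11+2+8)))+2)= 4611/ 3220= 1.43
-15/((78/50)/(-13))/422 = 125/422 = 0.30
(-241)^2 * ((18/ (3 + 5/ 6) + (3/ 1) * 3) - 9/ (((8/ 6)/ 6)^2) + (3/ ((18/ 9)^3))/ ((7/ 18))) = -1567141542/ 161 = -9733798.40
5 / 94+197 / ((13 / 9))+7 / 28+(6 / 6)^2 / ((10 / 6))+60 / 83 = 139978731 / 1014260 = 138.01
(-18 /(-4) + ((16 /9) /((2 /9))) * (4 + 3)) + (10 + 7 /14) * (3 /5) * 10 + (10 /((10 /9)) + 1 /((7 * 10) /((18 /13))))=120593 /910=132.52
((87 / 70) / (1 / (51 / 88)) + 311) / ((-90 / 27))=-5760591 / 61600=-93.52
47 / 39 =1.21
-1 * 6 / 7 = -0.86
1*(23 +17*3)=74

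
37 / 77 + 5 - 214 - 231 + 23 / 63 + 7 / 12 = -438.57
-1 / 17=-0.06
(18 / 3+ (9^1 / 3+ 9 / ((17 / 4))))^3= 6751269 / 4913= 1374.16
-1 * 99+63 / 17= -1620 / 17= -95.29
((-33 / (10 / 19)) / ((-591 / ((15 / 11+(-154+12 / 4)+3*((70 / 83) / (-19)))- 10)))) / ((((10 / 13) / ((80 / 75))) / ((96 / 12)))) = -1152953152 / 6131625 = -188.03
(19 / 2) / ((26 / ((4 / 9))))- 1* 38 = -4427 / 117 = -37.84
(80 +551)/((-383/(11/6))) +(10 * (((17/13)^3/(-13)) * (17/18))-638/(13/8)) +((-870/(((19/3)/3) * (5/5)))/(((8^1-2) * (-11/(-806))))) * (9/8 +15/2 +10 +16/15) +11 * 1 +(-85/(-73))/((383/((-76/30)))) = -597743727552325895/6008192380476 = -99488.11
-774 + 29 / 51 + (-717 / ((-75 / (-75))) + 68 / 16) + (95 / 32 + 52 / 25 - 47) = -62347811 / 40800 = -1528.13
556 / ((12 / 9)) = 417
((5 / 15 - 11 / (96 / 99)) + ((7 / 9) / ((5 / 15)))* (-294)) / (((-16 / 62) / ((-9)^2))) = 56006181 / 256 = 218774.14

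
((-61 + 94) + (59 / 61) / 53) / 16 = 26687 / 12932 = 2.06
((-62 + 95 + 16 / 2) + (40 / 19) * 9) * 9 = 10251 / 19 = 539.53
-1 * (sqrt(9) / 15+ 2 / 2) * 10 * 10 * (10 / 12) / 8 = -25 / 2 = -12.50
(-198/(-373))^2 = 39204/139129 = 0.28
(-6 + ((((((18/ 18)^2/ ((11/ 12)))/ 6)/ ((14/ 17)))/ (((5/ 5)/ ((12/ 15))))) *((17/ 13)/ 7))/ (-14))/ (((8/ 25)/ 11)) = -920030/ 4459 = -206.33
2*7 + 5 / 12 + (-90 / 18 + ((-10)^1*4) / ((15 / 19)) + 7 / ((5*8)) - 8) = -1963 / 40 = -49.08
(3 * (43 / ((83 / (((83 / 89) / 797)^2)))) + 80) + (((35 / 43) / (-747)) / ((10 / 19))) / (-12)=310304368956868645 / 3878796143932056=80.00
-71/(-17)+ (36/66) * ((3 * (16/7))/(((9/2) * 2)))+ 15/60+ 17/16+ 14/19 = 2642851/397936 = 6.64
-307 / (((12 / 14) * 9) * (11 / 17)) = -36533 / 594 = -61.50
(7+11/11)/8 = 1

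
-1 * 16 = -16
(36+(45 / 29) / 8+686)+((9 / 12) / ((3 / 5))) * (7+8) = 740.94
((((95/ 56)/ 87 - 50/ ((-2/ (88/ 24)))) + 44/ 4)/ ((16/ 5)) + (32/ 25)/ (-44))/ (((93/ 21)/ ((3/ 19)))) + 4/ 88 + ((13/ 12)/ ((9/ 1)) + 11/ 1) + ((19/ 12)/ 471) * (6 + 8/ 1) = 31491672225551/ 2548703836800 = 12.36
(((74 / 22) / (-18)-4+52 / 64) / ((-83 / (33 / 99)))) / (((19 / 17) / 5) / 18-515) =-454325 / 17265144072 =-0.00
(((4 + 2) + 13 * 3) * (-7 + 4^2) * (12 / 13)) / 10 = 486 / 13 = 37.38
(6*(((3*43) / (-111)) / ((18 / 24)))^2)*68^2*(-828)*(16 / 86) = -14048673792 / 1369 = -10261996.93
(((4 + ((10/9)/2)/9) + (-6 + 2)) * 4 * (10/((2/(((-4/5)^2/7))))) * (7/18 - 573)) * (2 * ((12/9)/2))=-1319296/15309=-86.18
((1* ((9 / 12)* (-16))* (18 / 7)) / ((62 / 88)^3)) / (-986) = 9199872 / 102808741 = 0.09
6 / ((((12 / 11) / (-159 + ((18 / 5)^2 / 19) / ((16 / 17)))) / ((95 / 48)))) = -1102651 / 640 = -1722.89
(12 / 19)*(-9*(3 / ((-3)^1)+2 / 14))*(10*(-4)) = -194.89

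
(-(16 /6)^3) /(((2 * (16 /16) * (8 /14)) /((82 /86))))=-18368 /1161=-15.82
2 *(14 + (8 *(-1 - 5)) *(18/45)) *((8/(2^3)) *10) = -104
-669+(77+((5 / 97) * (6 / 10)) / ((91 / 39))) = -591.99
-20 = -20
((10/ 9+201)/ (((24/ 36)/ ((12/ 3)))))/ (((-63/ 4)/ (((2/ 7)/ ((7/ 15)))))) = -145520/ 3087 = -47.14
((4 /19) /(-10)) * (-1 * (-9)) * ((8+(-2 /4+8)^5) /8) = -6836679 /12160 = -562.23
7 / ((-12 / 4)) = -7 / 3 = -2.33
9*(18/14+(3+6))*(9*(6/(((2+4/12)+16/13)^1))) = 1364688/973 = 1402.56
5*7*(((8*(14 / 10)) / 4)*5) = 490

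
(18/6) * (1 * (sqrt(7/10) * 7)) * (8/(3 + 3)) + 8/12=2/3 + 14 * sqrt(70)/5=24.09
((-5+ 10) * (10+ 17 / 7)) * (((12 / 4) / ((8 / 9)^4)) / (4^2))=8562105 / 458752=18.66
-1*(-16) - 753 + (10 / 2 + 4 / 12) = -2195 / 3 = -731.67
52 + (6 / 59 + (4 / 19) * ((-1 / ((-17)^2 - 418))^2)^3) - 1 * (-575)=3239528827693271537 / 5165874775910241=627.10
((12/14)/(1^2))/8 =3/28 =0.11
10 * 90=900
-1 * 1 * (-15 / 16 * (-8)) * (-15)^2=-3375 / 2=-1687.50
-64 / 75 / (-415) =64 / 31125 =0.00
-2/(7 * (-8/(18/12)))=0.05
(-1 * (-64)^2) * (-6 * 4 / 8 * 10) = 122880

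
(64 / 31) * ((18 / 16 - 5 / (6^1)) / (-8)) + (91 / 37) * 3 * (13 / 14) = 46633 / 6882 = 6.78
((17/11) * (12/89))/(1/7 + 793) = 0.00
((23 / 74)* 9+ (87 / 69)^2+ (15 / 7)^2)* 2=17222963 / 959077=17.96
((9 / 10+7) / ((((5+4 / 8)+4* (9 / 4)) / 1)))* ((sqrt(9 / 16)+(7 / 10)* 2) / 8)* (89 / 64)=302333 / 1484800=0.20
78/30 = 13/5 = 2.60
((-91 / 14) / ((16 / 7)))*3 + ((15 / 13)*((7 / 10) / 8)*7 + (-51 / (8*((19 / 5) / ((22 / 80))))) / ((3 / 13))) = -155293 / 15808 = -9.82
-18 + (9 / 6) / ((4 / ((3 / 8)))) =-1143 / 64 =-17.86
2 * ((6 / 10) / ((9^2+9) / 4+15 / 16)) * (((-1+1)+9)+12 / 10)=1632 / 3125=0.52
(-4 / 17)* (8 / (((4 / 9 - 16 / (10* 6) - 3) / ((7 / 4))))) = 2520 / 2159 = 1.17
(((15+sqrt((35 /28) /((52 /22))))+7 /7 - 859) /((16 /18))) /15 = -2529 /40+3 * sqrt(1430) /2080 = -63.17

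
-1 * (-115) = 115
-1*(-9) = 9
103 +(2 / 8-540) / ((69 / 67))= -421.11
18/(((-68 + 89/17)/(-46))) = 14076/1067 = 13.19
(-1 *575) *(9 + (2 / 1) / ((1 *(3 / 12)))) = -9775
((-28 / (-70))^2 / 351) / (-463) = -4 / 4062825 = -0.00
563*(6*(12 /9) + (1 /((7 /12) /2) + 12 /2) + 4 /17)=1183426 /119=9944.76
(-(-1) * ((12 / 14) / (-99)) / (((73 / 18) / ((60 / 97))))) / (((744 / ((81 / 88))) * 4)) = -1215 / 2974813072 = -0.00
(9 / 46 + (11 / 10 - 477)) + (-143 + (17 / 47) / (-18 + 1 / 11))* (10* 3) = -4766.31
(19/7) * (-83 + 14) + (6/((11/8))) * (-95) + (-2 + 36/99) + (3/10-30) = -487539/770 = -633.17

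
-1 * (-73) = 73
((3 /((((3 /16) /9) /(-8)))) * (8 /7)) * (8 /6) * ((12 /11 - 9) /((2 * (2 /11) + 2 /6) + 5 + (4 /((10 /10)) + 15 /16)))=51314688 /39305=1305.55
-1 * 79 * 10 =-790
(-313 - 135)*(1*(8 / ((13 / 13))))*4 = -14336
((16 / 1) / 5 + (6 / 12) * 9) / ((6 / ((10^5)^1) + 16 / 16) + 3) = 385000 / 200003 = 1.92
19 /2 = 9.50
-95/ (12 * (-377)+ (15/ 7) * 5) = 665/ 31593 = 0.02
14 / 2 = 7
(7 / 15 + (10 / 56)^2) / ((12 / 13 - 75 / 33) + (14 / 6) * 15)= 838409 / 56589120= 0.01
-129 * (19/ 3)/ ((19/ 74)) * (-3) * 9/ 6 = 14319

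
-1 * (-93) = 93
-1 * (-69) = 69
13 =13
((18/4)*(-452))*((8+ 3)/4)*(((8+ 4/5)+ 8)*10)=-939708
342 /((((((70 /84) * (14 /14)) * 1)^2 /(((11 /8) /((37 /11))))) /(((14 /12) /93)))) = 144837 /57350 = 2.53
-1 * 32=-32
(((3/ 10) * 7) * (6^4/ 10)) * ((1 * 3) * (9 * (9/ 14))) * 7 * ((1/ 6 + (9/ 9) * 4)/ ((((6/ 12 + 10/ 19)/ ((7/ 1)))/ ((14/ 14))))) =12216582/ 13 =939737.08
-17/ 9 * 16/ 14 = -136/ 63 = -2.16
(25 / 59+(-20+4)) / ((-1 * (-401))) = -919 / 23659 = -0.04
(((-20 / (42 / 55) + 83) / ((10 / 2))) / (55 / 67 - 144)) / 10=-79931 / 10072650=-0.01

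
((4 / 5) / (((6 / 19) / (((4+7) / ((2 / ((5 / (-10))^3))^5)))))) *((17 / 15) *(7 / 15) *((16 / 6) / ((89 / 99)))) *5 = -273581 / 1312358400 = -0.00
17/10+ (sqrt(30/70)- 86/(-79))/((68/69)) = 69 * sqrt(21)/476+ 18833/6715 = 3.47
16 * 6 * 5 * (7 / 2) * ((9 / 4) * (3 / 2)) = 5670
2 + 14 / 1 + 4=20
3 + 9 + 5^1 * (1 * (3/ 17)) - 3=168/ 17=9.88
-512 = -512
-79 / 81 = -0.98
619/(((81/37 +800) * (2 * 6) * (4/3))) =22903/474896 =0.05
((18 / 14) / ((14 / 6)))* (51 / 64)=1377 / 3136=0.44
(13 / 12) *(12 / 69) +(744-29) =49348 / 69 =715.19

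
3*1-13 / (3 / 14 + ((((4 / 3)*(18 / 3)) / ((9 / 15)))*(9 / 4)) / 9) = -99 / 149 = -0.66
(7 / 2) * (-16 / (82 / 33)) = -22.54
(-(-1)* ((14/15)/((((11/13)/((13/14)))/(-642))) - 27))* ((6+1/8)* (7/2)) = -14675.33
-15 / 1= -15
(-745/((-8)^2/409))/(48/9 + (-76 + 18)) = 914115/10112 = 90.40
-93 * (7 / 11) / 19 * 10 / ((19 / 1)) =-6510 / 3971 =-1.64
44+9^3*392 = 285812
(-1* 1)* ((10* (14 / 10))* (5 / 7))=-10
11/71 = 0.15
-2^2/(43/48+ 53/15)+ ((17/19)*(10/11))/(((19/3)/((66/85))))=-308292/383743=-0.80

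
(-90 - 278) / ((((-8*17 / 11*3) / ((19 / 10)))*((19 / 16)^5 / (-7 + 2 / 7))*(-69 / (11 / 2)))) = 2981625856 / 697868955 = 4.27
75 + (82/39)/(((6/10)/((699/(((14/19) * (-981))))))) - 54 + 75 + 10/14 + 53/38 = 137708399/1453842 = 94.72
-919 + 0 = -919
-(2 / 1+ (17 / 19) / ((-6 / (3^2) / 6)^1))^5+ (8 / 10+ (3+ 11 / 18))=1811204480053 / 222848910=8127.50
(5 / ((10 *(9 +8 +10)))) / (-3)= -1 / 162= -0.01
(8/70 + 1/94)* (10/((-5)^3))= -411/41125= -0.01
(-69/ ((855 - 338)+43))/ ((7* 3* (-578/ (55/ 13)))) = 253/ 5890976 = 0.00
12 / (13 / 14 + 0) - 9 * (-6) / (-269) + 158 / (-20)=168637 / 34970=4.82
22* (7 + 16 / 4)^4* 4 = 1288408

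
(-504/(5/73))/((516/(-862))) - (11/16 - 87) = 42583187/3440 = 12378.83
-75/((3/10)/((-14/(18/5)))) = 8750/9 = 972.22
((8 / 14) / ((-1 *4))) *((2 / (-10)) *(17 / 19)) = 17 / 665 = 0.03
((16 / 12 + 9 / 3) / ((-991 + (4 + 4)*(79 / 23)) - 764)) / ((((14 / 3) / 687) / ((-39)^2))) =-312433173 / 556262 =-561.67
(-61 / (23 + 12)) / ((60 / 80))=-244 / 105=-2.32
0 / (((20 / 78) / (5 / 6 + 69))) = 0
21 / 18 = 7 / 6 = 1.17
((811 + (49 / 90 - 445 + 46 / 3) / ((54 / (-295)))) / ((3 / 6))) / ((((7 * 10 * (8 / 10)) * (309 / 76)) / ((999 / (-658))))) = -308007499 / 7319592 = -42.08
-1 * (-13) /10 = 13 /10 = 1.30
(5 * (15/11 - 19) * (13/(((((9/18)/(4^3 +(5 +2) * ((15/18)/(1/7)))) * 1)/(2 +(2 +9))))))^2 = 10632078357280900/1089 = 9763157352875.02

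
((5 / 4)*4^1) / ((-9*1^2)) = -5 / 9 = -0.56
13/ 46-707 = -32509/ 46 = -706.72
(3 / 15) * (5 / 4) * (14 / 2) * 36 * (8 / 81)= 56 / 9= 6.22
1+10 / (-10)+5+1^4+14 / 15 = 104 / 15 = 6.93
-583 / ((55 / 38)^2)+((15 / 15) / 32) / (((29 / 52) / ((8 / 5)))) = -2218713 / 7975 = -278.21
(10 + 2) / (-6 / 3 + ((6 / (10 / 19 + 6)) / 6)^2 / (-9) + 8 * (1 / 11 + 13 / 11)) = 18266688 / 12450589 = 1.47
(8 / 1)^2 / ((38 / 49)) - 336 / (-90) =24584 / 285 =86.26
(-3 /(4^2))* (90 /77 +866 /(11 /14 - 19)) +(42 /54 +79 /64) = 40367183 /3769920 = 10.71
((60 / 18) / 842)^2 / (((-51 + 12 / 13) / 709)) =-0.00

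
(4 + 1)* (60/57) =100/19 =5.26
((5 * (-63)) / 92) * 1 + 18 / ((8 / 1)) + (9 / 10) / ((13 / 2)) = -1548 / 1495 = -1.04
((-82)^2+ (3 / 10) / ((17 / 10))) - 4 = 114243 / 17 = 6720.18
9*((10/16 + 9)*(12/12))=693/8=86.62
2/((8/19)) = 19/4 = 4.75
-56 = -56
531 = 531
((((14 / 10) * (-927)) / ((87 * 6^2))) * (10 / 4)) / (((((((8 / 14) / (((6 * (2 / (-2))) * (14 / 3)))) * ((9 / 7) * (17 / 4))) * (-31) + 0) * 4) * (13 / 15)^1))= -0.09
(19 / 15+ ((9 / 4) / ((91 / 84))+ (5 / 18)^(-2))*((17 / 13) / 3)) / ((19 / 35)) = 693938 / 48165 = 14.41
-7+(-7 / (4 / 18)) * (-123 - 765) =27965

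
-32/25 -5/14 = -1.64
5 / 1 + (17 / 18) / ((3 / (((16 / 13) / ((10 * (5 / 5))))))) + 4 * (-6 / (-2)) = 17.04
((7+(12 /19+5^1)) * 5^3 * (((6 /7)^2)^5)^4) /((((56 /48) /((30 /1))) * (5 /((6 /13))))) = 86621364611707396759595721928212480000 /11008207160611709387346941355718297729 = 7.87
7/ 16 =0.44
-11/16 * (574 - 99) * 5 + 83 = -24797/16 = -1549.81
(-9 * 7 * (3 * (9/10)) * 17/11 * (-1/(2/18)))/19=260253/2090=124.52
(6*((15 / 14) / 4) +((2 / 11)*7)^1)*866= 384071 / 154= 2493.97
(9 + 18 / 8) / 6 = 15 / 8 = 1.88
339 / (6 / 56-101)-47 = -1259 / 25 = -50.36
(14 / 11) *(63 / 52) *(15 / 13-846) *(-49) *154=1661321529 / 169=9830304.91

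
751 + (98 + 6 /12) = 1699 /2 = 849.50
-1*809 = -809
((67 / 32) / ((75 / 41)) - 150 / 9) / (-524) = 37253 / 1257600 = 0.03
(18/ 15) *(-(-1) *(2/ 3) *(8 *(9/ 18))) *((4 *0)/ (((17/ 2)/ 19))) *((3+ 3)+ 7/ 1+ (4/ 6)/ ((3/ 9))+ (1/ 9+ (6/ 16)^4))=0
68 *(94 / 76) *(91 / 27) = 145418 / 513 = 283.47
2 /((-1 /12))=-24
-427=-427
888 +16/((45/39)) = 13528/15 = 901.87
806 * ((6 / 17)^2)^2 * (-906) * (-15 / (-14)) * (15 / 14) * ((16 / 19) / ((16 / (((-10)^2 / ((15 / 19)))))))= -354894696000 / 4092529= -86717.70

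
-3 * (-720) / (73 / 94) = 203040 / 73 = 2781.37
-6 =-6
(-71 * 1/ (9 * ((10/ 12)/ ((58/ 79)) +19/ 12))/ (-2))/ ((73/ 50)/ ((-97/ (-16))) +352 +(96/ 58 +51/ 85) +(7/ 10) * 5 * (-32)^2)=144799175/ 393027143289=0.00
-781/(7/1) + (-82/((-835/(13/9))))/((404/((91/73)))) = -86547104869/775713330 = -111.57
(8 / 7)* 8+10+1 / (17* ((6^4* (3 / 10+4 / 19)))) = 19.14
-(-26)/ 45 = 26/ 45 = 0.58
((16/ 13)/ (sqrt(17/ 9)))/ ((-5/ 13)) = -48 * sqrt(17)/ 85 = -2.33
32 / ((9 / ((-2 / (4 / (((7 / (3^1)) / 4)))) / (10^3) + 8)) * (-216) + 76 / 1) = -1535944 / 8016133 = -0.19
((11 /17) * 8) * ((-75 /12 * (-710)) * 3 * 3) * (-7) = -24601500 /17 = -1447147.06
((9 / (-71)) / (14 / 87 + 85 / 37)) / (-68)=28971 / 38203964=0.00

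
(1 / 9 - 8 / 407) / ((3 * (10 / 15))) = 335 / 7326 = 0.05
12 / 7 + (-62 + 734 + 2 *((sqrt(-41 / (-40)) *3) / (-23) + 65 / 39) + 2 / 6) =14225 / 21-3 *sqrt(410) / 230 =677.12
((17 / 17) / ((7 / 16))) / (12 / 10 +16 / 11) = 440 / 511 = 0.86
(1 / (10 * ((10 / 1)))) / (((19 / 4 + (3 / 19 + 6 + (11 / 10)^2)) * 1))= 19 / 23024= 0.00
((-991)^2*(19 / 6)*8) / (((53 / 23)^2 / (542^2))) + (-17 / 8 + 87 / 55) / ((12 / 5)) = 4082797214885462921 / 2966304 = 1376392040359.13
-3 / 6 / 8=-1 / 16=-0.06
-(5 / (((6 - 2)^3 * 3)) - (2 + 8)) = 1915 / 192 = 9.97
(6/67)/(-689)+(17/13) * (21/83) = 0.33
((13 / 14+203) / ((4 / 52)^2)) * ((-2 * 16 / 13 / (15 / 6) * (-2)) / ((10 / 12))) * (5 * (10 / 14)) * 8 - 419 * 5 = 113914625 / 49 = 2324788.27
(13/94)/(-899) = -13/84506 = -0.00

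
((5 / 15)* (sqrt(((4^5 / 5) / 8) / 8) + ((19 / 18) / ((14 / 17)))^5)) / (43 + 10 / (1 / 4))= 4* sqrt(5) / 1245 + 3515706497843 / 253047499987968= 0.02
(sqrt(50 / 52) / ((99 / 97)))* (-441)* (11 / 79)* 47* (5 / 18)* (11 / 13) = -61432525* sqrt(26) / 480636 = -651.73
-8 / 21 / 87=-8 / 1827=-0.00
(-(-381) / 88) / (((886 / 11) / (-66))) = -12573 / 3544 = -3.55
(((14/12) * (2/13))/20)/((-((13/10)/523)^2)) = -9573515/6591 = -1452.51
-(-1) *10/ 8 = 5/ 4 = 1.25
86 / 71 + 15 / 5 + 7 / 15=4.68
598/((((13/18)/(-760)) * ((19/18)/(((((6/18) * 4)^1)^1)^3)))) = -1413120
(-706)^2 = 498436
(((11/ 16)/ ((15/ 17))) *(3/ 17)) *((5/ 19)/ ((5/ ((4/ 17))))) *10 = 11/ 646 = 0.02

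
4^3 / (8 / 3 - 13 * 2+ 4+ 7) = -192 / 37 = -5.19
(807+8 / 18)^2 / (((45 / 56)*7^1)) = 422474312 / 3645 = 115905.16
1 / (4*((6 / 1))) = 1 / 24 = 0.04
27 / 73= 0.37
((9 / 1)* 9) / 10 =81 / 10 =8.10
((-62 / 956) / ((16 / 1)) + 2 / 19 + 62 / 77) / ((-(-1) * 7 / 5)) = 50708915 / 78323168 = 0.65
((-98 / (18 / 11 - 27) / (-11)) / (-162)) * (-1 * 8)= -392 / 22599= -0.02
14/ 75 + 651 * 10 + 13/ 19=9277991/ 1425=6510.87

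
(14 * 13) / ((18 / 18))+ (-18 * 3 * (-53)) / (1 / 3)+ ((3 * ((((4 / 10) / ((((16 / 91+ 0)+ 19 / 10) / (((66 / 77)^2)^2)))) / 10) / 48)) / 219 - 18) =2069316856952 / 236493355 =8750.00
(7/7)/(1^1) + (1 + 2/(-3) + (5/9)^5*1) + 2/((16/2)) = 386477/236196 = 1.64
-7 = -7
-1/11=-0.09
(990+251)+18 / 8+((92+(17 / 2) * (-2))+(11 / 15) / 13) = 1028279 / 780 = 1318.31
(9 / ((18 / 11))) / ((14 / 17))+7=383 / 28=13.68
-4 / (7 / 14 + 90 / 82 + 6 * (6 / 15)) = -1640 / 1639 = -1.00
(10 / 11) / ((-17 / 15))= -150 / 187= -0.80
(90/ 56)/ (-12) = -15/ 112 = -0.13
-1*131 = -131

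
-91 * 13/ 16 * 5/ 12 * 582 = -573755/ 32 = -17929.84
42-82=-40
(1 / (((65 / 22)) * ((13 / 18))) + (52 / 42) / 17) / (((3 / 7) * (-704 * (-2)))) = 81671 / 91016640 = 0.00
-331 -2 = -333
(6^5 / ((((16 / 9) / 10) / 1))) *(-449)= -19639260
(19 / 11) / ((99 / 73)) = 1387 / 1089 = 1.27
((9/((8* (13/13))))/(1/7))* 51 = 3213/8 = 401.62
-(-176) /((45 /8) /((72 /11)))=1024 /5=204.80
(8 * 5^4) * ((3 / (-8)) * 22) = -41250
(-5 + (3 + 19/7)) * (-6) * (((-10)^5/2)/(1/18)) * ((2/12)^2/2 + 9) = 243375000/7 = 34767857.14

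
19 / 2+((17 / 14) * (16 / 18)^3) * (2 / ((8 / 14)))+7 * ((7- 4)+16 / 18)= 39.71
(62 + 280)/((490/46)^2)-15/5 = 843/60025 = 0.01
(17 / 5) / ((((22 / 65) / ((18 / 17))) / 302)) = 35334 / 11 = 3212.18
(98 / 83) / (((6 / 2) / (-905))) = -88690 / 249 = -356.18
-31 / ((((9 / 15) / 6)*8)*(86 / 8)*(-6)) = 155 / 258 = 0.60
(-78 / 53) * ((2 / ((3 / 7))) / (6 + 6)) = -91 / 159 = -0.57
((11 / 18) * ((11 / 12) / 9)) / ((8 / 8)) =121 / 1944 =0.06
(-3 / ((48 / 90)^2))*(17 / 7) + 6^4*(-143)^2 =11872841517 / 448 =26501878.39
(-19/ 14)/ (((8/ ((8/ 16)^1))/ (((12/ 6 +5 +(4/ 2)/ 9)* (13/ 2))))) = -16055/ 4032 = -3.98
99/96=33/32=1.03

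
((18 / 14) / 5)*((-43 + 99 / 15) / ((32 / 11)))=-1287 / 400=-3.22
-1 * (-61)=61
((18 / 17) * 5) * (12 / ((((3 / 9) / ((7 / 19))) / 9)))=204120 / 323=631.95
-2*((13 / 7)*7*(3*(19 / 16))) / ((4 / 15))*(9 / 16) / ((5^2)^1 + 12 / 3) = -100035 / 14848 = -6.74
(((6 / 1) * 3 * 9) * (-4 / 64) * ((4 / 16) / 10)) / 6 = -27 / 640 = -0.04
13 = 13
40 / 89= 0.45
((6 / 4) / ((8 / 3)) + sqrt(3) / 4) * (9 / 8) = 9 * sqrt(3) / 32 + 81 / 128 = 1.12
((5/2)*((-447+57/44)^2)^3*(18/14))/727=34660310297846.51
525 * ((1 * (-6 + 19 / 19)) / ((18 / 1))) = -875 / 6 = -145.83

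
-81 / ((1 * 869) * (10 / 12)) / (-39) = 162 / 56485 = 0.00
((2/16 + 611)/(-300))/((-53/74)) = 180893/63600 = 2.84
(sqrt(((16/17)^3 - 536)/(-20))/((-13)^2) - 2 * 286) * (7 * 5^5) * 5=-62562500 + 21875 * sqrt(55872030)/48841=-62559152.19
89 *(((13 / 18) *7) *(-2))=-899.89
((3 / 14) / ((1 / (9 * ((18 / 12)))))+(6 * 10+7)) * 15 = 29355 / 28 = 1048.39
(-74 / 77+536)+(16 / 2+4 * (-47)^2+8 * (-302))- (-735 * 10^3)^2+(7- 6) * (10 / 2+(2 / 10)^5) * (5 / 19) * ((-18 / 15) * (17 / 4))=-2469841140071537901 / 4571875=-540224993043.67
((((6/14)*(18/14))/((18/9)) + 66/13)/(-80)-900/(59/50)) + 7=-4544709361/6013280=-755.78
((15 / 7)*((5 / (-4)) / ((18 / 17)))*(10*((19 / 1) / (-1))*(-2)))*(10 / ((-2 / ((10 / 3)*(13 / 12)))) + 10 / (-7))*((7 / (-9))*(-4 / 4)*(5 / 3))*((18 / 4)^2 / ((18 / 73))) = 36179028125 / 18144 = 1993994.05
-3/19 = -0.16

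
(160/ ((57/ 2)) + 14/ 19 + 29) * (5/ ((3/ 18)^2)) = 120900/ 19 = 6363.16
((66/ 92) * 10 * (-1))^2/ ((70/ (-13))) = -70785/ 7406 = -9.56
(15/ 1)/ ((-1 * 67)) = -15/ 67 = -0.22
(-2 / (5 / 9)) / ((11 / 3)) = -54 / 55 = -0.98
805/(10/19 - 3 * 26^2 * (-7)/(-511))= -1116535/37802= -29.54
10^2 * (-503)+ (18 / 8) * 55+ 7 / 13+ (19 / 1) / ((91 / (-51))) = -18267835 / 364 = -50186.36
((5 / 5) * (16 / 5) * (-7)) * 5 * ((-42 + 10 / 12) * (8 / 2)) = 55328 / 3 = 18442.67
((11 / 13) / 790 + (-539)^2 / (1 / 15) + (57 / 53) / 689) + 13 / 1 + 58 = 125718169294909 / 28848430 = 4357886.00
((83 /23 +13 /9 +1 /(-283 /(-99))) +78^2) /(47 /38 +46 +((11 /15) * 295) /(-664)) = 129.81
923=923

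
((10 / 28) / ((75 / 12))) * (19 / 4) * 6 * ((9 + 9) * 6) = 6156 / 35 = 175.89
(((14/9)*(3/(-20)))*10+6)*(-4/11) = -4/3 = -1.33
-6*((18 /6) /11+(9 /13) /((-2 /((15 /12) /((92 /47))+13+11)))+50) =-250.46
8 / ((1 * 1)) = 8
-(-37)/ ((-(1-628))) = 37/ 627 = 0.06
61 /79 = 0.77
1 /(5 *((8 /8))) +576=2881 /5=576.20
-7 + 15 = 8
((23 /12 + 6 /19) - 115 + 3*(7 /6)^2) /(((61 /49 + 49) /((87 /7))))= -1257585 /46778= -26.88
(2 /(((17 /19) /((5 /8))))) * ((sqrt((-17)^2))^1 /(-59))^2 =1615 /13924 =0.12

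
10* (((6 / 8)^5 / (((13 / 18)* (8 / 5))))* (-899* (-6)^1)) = 147458475 / 13312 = 11077.11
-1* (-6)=6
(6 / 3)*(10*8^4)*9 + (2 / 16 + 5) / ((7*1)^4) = 14161674281 / 19208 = 737280.00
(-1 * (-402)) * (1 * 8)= 3216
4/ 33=0.12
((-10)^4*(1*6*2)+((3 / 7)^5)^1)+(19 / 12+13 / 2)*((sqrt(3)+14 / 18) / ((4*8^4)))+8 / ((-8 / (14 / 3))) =97*sqrt(3) / 196608+3568603565466097 / 29739515904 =119995.35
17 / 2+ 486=989 / 2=494.50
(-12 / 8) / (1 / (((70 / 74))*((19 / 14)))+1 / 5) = -95 / 62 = -1.53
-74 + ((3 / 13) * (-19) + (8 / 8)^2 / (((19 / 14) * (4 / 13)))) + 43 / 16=-289691 / 3952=-73.30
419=419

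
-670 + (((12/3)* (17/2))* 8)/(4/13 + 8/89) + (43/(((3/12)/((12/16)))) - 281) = -15854/115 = -137.86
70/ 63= 1.11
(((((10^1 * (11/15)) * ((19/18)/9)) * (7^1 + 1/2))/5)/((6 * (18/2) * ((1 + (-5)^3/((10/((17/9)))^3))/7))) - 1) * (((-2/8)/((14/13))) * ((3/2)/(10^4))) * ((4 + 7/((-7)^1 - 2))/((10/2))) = -63713/46317600000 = -0.00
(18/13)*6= 8.31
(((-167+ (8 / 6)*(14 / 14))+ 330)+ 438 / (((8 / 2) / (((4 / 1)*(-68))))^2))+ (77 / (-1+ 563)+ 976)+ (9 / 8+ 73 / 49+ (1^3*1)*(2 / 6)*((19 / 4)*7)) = 669657904169 / 330456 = 2026466.17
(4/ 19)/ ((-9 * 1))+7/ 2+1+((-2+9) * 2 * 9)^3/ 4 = 171033679/ 342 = 500098.48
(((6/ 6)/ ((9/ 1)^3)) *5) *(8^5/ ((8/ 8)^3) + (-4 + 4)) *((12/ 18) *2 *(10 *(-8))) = -23972.93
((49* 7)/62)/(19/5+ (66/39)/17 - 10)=-54145/59706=-0.91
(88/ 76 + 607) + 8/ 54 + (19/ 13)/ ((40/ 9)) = 608.63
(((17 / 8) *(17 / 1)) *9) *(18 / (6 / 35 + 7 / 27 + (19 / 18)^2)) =66364515 / 17519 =3788.15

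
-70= -70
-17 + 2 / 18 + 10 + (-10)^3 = -9062 / 9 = -1006.89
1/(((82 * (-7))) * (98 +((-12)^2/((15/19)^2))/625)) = -15625/882252924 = -0.00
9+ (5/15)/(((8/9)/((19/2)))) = 201/16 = 12.56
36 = 36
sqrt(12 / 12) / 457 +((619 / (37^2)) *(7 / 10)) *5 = 1982919 / 1251266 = 1.58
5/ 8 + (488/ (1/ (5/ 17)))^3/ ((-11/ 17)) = -116214256105/ 25432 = -4569607.43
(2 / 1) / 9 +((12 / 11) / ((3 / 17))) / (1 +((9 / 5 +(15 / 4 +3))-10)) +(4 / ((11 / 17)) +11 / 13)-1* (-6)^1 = -19 / 39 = -0.49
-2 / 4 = -1 / 2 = -0.50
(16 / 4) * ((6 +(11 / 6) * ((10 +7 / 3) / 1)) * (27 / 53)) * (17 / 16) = 26265 / 424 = 61.95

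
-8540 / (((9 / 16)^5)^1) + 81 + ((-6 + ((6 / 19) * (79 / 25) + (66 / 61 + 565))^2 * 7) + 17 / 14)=1457134606625898189317 / 694044747978750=2099482.22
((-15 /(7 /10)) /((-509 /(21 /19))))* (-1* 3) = -1350 /9671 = -0.14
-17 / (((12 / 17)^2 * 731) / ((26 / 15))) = -3757 / 46440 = -0.08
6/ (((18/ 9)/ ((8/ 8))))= 3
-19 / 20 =-0.95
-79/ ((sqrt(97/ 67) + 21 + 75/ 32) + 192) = -1167170016/ 3181454699 + 80896 * sqrt(6499)/ 3181454699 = -0.36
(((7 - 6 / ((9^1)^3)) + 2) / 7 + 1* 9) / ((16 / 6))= 8747 / 2268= 3.86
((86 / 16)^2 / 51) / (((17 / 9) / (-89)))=-493683 / 18496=-26.69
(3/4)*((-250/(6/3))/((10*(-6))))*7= 175/16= 10.94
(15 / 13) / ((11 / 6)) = 90 / 143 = 0.63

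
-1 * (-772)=772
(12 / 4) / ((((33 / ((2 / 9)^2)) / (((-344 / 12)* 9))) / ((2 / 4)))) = -172 / 297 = -0.58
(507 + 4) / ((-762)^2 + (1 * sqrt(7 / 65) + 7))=0.00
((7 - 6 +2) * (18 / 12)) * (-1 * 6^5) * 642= -22464864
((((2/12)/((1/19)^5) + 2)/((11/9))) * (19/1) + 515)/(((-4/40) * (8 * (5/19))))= -243803953/8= -30475494.12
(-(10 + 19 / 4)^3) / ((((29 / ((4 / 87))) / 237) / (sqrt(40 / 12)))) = -16224941* sqrt(30) / 40368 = -2201.44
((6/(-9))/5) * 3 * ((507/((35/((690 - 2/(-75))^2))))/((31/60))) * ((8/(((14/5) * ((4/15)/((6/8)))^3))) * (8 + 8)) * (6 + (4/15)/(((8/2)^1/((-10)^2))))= -522445345173648/7595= -68788063880.66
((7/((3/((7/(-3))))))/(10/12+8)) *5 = -490/159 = -3.08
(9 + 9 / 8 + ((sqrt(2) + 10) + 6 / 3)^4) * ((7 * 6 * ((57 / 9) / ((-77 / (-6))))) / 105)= 532608 * sqrt(2) / 385 + 683335 / 154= 6393.66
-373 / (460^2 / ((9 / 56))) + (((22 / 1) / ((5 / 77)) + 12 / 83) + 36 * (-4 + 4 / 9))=207467258009 / 983516800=210.94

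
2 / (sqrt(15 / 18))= 2.19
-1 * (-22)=22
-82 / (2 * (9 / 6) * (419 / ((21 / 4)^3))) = -9.44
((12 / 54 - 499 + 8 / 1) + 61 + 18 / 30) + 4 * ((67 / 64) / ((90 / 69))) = -613393 / 1440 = -425.97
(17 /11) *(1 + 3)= 68 /11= 6.18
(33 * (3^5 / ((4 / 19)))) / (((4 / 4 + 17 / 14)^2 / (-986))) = -7361169354 / 961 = -7659905.68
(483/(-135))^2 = 25921/2025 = 12.80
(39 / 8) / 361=39 / 2888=0.01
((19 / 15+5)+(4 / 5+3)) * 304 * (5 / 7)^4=5738000 / 7203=796.61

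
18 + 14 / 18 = 169 / 9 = 18.78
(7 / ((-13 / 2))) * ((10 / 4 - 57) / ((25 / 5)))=11.74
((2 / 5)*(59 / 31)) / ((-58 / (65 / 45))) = -767 / 40455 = -0.02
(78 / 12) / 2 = 13 / 4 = 3.25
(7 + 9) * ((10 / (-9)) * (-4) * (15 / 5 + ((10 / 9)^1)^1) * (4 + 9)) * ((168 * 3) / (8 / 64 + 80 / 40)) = 137912320 / 153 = 901387.71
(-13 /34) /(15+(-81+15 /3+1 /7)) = 91 /14484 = 0.01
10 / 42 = 5 / 21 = 0.24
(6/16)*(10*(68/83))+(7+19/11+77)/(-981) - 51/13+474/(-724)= -6713862763/4214943018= -1.59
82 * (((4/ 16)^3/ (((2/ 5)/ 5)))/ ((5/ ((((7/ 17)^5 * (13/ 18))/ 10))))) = 8958131/ 3271350528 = 0.00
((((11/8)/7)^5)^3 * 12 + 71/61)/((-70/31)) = -91913743890616018929797919067/178315168701382077499446394880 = -0.52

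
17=17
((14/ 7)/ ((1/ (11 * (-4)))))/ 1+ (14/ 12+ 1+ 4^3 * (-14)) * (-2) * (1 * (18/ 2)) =16001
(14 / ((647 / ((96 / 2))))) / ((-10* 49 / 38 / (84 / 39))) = -7296 / 42055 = -0.17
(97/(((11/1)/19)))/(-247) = -97/143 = -0.68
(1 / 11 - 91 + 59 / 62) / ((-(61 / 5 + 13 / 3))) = 920265 / 169136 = 5.44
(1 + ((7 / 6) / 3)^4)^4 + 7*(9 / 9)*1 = 983013469883253339073 / 121439531096594251776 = 8.09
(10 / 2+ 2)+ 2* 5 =17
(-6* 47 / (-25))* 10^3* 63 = 710640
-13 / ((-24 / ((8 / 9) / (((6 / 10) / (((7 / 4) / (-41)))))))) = -455 / 13284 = -0.03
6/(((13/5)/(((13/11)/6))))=5/11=0.45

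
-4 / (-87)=4 / 87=0.05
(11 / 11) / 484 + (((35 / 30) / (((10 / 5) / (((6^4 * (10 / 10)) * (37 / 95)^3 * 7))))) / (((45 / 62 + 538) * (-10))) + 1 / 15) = 2224231917013 / 207905944042500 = 0.01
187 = 187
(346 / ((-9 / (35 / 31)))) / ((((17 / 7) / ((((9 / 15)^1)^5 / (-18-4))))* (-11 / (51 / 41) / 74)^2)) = 191761234812 / 43349838125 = 4.42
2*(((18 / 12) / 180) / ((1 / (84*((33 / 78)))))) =77 / 130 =0.59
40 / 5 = 8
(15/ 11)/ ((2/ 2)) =15/ 11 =1.36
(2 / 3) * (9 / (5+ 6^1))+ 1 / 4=35 / 44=0.80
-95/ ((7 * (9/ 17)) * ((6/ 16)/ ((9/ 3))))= -12920/ 63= -205.08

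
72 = 72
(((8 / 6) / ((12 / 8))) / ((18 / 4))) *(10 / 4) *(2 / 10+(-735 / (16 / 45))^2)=5469778381 / 2592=2110254.01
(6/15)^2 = 4/25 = 0.16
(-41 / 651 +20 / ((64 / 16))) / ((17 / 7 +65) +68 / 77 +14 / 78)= 459602 / 6376049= 0.07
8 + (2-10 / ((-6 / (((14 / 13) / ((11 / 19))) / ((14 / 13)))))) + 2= 491 / 33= 14.88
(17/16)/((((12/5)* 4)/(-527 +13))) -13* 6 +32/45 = -772859/5760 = -134.18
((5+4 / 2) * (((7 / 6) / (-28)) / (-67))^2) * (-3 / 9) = -7 / 7756992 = -0.00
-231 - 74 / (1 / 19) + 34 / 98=-80196 / 49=-1636.65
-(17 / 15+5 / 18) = -127 / 90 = -1.41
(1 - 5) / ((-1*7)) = 4 / 7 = 0.57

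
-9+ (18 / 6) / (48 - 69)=-64 / 7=-9.14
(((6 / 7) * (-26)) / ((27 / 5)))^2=67600 / 3969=17.03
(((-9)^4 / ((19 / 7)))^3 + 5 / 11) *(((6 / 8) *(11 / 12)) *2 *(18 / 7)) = 2397614942648493 / 48013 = 49936786758.76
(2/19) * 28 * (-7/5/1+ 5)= 1008/95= 10.61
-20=-20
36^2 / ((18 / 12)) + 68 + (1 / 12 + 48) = 11761 / 12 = 980.08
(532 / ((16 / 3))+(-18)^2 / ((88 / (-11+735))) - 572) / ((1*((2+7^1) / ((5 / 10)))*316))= 96509 / 250272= 0.39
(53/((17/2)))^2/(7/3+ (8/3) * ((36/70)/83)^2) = 284462654700/17072896663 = 16.66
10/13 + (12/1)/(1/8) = 1258/13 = 96.77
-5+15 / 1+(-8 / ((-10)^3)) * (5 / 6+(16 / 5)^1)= 37621 / 3750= 10.03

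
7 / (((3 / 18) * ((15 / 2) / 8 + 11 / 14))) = 4704 / 193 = 24.37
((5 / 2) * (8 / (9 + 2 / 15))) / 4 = 75 / 137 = 0.55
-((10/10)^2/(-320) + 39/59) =-12421/18880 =-0.66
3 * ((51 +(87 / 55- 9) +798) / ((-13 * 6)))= -46287 / 1430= -32.37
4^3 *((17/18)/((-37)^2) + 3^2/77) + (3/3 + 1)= 9036218/948717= 9.52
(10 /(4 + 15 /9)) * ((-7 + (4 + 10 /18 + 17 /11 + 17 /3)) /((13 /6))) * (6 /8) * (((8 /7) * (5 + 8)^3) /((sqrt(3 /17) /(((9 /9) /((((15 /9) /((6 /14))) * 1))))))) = 5743296 * sqrt(51) /9163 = 4476.19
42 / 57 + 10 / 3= 4.07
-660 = -660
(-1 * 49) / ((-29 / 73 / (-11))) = -39347 / 29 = -1356.79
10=10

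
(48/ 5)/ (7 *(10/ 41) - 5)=-656/ 225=-2.92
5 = 5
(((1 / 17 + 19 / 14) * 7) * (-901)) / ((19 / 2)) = -17861 / 19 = -940.05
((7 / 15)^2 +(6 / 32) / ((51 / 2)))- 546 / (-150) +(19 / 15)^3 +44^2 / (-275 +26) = -1.88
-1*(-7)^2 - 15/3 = -54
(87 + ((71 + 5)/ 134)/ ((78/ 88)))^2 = 52442374009/ 6827769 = 7680.75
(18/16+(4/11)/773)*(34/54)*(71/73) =92406713/134075304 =0.69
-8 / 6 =-4 / 3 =-1.33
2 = 2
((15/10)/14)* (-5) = -0.54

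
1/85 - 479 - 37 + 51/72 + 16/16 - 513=-2095651/2040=-1027.28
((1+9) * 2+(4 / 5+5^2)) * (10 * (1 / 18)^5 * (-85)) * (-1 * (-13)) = -253045 / 944784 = -0.27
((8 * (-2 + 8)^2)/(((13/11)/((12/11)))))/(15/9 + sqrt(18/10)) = 64800/143 -23328 * sqrt(5)/143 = 88.37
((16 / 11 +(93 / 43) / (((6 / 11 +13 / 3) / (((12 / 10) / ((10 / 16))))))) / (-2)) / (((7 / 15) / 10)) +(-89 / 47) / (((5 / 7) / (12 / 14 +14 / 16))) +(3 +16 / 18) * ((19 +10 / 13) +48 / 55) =543403621759 / 10659481560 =50.98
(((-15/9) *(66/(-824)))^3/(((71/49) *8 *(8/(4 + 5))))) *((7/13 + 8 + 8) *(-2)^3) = -15774845625/516396554752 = -0.03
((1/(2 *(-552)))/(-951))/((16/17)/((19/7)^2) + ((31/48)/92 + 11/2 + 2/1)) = 24548/196771249281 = 0.00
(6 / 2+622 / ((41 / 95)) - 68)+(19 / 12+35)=695099 / 492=1412.80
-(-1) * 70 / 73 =70 / 73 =0.96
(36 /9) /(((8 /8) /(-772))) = -3088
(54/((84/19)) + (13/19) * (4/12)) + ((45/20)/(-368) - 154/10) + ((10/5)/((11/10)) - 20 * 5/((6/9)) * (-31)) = 150172130399/32303040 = 4648.85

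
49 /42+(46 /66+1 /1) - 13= -223 /22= -10.14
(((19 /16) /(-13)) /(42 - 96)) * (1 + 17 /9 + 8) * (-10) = -4655 /25272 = -0.18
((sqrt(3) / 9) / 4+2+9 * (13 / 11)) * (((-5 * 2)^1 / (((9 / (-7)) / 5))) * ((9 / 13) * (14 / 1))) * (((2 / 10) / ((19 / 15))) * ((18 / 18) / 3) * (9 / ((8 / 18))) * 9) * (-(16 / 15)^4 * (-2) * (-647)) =-5198374895616 / 67925 - 1038843904 * sqrt(3) / 6175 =-76822488.48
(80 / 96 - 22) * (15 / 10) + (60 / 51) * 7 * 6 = 1201 / 68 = 17.66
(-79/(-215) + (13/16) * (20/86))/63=319/36120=0.01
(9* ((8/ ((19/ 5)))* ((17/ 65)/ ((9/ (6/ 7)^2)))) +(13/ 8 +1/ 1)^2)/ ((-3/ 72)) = -16952301/ 96824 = -175.08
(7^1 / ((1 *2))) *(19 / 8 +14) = 917 / 16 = 57.31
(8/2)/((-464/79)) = -79/116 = -0.68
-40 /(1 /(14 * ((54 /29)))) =-30240 /29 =-1042.76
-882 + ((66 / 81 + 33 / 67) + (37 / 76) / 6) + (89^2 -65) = 1918008623 / 274968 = 6975.39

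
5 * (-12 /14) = -30 /7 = -4.29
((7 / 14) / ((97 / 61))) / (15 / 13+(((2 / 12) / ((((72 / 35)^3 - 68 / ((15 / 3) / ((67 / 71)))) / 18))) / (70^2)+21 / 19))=378696750328 / 2720647072023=0.14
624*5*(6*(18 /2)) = 168480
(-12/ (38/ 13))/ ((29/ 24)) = -3.40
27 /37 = 0.73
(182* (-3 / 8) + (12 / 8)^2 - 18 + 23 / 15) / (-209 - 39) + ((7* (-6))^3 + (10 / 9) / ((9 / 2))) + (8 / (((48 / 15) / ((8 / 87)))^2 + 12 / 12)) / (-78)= -2931240771996673 / 39564621720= -74087.42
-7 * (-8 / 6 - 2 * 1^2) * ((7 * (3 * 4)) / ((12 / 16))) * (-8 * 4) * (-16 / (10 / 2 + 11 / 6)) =8028160 / 41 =195808.78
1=1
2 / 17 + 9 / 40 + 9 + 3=8393 / 680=12.34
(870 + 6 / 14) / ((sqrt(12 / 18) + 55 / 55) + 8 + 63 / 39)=16396263 / 198779 -1029717 *sqrt(6) / 397558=76.14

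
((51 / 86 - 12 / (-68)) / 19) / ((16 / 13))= 14625 / 444448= 0.03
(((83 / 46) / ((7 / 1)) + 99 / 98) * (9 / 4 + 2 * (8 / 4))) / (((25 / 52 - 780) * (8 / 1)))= -92885 / 73092712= -0.00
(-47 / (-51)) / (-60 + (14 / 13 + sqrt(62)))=-234013 / 14695089-7943 * sqrt(62) / 29390178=-0.02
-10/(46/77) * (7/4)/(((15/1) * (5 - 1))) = -539/1104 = -0.49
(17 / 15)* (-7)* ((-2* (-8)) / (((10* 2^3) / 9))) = -357 / 25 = -14.28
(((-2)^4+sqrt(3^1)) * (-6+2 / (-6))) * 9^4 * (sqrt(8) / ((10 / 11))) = 457083 * sqrt(2) * (-16 - sqrt(3)) / 5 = -2292445.55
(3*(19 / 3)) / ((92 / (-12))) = -57 / 23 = -2.48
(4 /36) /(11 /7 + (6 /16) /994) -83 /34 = -9066385 /3824694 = -2.37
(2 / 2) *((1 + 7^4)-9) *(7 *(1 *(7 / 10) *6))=351771 / 5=70354.20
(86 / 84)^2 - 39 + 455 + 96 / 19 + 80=16828411 / 33516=502.10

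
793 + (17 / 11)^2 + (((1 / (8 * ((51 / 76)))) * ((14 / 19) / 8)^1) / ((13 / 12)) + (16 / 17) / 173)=7359437639 / 9252386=795.41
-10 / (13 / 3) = -30 / 13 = -2.31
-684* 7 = -4788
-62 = -62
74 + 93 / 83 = 6235 / 83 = 75.12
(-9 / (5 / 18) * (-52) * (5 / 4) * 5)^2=110880900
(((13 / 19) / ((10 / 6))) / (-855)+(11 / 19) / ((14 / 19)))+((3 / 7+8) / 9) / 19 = 948979 / 1137150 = 0.83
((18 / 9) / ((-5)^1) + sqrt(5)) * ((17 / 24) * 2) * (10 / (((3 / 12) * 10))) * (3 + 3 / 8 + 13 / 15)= -8653 / 900 + 8653 * sqrt(5) / 360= 44.13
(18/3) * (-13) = -78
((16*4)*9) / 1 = 576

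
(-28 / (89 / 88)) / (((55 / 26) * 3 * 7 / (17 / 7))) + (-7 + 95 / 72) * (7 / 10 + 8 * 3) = -141.82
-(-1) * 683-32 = 651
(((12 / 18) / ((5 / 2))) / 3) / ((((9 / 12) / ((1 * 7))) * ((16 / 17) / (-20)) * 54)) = -238 / 729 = -0.33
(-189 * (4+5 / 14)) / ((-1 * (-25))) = -1647 / 50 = -32.94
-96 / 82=-48 / 41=-1.17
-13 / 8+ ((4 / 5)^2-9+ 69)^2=18377923 / 5000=3675.58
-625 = -625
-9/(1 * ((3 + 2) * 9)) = -1/5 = -0.20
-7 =-7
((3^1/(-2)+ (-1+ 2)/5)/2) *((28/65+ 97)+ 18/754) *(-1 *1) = 91851/1450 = 63.35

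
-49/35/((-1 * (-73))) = -7/365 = -0.02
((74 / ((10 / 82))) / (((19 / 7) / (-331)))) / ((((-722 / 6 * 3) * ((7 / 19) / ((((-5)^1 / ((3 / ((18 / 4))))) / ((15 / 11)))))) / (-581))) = 3209093657 / 1805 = 1777891.22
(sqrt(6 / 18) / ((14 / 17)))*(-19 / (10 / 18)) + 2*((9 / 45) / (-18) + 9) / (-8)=-969*sqrt(3) / 70 -809 / 360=-26.22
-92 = -92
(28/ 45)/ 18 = 14/ 405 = 0.03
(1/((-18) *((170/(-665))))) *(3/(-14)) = -19/408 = -0.05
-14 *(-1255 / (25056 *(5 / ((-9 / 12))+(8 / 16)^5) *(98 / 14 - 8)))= 2510 / 23751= 0.11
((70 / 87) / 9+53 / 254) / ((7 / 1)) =59279 / 1392174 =0.04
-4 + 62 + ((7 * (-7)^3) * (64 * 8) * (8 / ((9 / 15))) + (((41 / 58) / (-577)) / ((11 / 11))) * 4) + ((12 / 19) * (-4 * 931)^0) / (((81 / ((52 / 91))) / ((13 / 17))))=-16743161195993392 / 1021499451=-16390768.67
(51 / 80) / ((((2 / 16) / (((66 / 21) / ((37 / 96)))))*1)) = 53856 / 1295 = 41.59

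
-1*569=-569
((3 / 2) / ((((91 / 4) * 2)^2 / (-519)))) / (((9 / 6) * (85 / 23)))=-47748 / 703885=-0.07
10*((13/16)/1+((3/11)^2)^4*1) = 13933852145/1714871048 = 8.13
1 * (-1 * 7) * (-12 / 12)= 7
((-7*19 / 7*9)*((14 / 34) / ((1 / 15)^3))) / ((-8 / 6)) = 12119625 / 68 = 178229.78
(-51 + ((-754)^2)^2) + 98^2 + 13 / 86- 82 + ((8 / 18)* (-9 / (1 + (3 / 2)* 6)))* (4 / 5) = 694902471212687 / 2150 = 323210451726.83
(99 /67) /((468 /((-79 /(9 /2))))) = -869 /15678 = -0.06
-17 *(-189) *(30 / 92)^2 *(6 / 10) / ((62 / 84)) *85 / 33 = 258084225 / 360778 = 715.35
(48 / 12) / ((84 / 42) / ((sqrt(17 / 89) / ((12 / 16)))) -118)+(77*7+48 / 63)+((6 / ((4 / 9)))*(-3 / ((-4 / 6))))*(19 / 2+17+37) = 698885415463 / 158933208 -24*sqrt(1513) / 946031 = 4397.35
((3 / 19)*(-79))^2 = 56169 / 361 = 155.59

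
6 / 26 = 3 / 13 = 0.23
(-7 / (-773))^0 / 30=1 / 30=0.03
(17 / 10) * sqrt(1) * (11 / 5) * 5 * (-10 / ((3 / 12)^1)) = -748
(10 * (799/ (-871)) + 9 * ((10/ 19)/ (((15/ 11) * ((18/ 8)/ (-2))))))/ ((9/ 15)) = -3043630/ 148941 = -20.44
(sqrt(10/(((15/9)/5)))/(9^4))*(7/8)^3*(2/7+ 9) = 3185*sqrt(30)/3359232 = 0.01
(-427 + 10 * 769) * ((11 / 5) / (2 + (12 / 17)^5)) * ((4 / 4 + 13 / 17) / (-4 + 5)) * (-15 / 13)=-300273446385 / 20075549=-14957.17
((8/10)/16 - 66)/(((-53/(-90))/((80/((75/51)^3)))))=-466577784/165625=-2817.07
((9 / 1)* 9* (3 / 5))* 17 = 4131 / 5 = 826.20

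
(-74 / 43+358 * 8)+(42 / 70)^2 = 3077337 / 1075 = 2862.64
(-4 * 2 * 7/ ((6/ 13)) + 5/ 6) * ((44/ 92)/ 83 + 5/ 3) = -1154149/ 5727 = -201.53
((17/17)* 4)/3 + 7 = 8.33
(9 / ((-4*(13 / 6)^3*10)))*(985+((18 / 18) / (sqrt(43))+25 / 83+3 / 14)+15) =-282511557 / 12764570 - 243*sqrt(43) / 472355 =-22.14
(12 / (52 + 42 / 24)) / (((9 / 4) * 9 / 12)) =256 / 1935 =0.13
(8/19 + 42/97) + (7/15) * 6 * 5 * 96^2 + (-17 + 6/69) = 5468517611/42389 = 129007.94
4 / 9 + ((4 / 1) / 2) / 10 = 29 / 45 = 0.64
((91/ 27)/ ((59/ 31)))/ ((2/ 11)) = 31031/ 3186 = 9.74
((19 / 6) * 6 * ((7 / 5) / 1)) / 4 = 133 / 20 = 6.65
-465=-465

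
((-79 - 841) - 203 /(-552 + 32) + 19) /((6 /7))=-1050.71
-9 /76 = -0.12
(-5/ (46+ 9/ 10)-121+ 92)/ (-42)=13651/ 19698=0.69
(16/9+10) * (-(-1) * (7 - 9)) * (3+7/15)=-81.66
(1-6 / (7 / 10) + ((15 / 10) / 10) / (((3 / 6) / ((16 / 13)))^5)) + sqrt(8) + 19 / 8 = 2 * sqrt(2) + 869054829 / 103962040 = 11.19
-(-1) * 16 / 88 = 2 / 11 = 0.18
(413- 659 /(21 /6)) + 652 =6137 /7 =876.71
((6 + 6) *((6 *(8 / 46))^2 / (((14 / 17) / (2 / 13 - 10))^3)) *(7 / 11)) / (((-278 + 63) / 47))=418396722167808 / 134683053505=3106.53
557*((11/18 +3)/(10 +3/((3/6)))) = 36205/288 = 125.71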